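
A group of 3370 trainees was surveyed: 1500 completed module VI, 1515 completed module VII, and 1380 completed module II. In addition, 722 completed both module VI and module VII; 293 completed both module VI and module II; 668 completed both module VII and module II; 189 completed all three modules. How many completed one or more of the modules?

N(≥1) = 1500 + 1515 + 1380 − 722 − 293 − 668 + 189 = 2901

2901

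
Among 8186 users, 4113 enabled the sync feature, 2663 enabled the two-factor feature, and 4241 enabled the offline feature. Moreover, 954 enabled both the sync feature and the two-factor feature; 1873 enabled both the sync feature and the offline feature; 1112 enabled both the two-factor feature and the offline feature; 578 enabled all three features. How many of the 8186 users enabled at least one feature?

By inclusion–exclusion:
|union| = 4113 + 2663 + 4241 − 954 − 1873 − 1112 + 578 = 7656

7656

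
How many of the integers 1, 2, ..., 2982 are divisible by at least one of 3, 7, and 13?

By inclusion–exclusion:
floor(2982/3) + floor(2982/7) + floor(2982/13) − floor(2982/21) − floor(2982/39) − floor(2982/91) + floor(2982/273) = 994 + 426 + 229 − 142 − 76 − 32 + 10 = 1409

1409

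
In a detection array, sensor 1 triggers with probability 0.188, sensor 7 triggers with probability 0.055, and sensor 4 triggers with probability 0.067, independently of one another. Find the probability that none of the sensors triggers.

0.71592822

P(none) = (1 − 0.188) × (1 − 0.055) × (1 − 0.067) = 0.812 × 0.945 × 0.933 = 0.71592822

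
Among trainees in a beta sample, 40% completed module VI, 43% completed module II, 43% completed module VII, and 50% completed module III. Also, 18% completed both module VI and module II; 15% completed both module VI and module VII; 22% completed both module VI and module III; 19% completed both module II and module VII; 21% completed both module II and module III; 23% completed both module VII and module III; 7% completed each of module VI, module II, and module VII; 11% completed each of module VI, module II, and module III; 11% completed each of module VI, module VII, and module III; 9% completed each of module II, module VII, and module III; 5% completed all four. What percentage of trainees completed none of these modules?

By inclusion-exclusion,
P(at least one) = 40 + 43 + 43 + 50 − 18 − 15 − 22 − 19 − 21 − 23 + 7 + 11 + 11 + 9 − 5 = 91%
P(none) = 100% − 91% = 9%

9%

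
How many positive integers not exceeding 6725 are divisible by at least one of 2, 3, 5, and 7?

Using inclusion–exclusion:
⌊6725/2⌋ + ⌊6725/3⌋ + ⌊6725/5⌋ + ⌊6725/7⌋ − ⌊6725/6⌋ − ⌊6725/10⌋ − ⌊6725/14⌋ − ⌊6725/15⌋ − ⌊6725/21⌋ − ⌊6725/35⌋ + ⌊6725/30⌋ + ⌊6725/42⌋ + ⌊6725/70⌋ + ⌊6725/105⌋ − ⌊6725/210⌋ = 3362 + 2241 + 1345 + 960 − 1120 − 672 − 480 − 448 − 320 − 192 + 224 + 160 + 96 + 64 − 32 = 5188

5188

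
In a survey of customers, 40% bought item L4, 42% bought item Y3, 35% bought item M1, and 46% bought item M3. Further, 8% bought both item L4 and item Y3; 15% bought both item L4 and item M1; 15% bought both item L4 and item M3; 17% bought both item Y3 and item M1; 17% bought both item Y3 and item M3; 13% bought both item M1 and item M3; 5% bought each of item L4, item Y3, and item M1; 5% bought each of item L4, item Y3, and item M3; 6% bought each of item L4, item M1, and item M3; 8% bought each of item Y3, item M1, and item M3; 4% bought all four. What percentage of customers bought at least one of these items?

98%

Using inclusion–exclusion:
P(≥1) = 40 + 42 + 35 + 46 − 8 − 15 − 15 − 17 − 17 − 13 + 5 + 5 + 6 + 8 − 4 = 98%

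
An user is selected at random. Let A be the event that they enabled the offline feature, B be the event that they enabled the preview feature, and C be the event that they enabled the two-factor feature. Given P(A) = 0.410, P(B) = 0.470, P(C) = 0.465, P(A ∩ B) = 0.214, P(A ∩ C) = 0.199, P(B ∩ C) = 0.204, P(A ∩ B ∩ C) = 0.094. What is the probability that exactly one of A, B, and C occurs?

P(exactly one) = 0.410 + 0.470 + 0.465 − 2·0.214 − 2·0.199 − 2·0.204 + 3·0.094 = 0.393

0.393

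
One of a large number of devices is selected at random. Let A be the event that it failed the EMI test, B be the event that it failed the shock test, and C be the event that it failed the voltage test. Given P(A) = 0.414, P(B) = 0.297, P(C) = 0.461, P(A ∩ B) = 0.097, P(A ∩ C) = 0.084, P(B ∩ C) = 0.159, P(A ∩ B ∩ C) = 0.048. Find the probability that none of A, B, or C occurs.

P(A ∪ B ∪ C) = 0.414 + 0.297 + 0.461 − 0.097 − 0.084 − 0.159 + 0.048 = 0.880
P(none) = 1 − 0.880 = 0.120

0.120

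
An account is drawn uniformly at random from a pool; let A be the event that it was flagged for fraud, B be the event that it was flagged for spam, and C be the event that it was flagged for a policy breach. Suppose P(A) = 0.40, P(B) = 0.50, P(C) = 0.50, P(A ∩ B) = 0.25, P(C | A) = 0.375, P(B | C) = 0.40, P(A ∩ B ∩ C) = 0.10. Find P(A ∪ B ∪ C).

P(A ∩ C) = P(A)·P(C|A) = 0.40 × 0.375 = 0.15
P(B ∩ C) = P(C)·P(B|C) = 0.50 × 0.40 = 0.20
By inclusion-exclusion,
P(A ∪ B ∪ C) = 0.40 + 0.50 + 0.50 − 0.25 − 0.15 − 0.20 + 0.10 = 0.90

0.90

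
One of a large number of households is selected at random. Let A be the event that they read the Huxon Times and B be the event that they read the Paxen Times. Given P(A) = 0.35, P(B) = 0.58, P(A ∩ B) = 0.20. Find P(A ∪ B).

0.73

By inclusion-exclusion,
P(A ∪ B) = 0.35 + 0.58 − 0.20 = 0.73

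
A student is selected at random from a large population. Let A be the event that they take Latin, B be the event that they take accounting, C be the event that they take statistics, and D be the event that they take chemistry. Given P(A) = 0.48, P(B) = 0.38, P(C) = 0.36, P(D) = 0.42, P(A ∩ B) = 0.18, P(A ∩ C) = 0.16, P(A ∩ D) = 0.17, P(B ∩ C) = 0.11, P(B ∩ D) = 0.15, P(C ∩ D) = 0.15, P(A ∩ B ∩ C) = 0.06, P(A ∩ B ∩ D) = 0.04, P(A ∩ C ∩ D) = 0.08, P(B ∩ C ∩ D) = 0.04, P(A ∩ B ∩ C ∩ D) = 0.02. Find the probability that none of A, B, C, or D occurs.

P(A ∪ B ∪ C ∪ D) = 0.48 + 0.38 + 0.36 + 0.42 − 0.18 − 0.16 − 0.17 − 0.11 − 0.15 − 0.15 + 0.06 + 0.04 + 0.08 + 0.04 − 0.02 = 0.92
P(none) = 1 − 0.92 = 0.08

0.08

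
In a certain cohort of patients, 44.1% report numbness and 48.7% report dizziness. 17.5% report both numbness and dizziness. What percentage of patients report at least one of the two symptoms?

By inclusion–exclusion:
P(≥1) = 44.1 + 48.7 − 17.5 = 75.3%

75.3%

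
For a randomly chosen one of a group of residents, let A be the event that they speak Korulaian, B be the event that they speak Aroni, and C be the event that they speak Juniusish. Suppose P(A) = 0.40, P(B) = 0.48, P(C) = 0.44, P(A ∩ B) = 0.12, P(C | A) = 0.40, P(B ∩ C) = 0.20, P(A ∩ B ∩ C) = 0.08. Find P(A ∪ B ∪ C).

P(A ∩ C) = P(A)·P(C|A) = 0.40 × 0.40 = 0.16
By inclusion-exclusion,
P(A ∪ B ∪ C) = 0.40 + 0.48 + 0.44 − 0.12 − 0.16 − 0.20 + 0.08 = 0.92

0.92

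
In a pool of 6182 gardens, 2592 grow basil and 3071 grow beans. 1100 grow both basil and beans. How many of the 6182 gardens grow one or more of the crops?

4563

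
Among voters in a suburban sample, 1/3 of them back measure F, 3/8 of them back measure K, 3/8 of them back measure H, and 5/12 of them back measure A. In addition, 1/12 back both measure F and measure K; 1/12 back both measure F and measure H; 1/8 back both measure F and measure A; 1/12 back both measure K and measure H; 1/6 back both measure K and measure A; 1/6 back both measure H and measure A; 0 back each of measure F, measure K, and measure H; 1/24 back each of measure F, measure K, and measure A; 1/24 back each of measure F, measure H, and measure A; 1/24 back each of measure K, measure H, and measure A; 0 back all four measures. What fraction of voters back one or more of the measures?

By inclusion–exclusion:
P(at least one) = 1/3 + 3/8 + 3/8 + 5/12 − 1/12 − 1/12 − 1/8 − 1/12 − 1/6 − 1/6 + 0 + 1/24 + 1/24 + 1/24 − 0 = 11/12

11/12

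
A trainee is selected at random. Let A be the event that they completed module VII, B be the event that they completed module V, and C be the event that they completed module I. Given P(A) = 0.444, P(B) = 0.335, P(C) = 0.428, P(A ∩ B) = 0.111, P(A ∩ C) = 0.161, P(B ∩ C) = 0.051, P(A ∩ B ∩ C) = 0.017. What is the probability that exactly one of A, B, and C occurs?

0.612

By inclusion–exclusion (exactly-one form):
P(exactly one) = 0.444 + 0.335 + 0.428 − 2·0.111 − 2·0.161 − 2·0.051 + 3·0.017 = 0.612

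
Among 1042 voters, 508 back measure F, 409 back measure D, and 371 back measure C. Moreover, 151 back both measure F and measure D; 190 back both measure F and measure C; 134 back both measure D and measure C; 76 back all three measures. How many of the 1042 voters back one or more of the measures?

Apply inclusion-exclusion:
|at least one| = 508 + 409 + 371 − 151 − 190 − 134 + 76 = 889

889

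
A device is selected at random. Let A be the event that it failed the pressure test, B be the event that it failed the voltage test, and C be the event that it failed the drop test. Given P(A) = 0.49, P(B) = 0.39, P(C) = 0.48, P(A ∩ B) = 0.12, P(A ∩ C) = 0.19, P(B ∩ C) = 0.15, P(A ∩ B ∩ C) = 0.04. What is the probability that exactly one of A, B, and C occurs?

0.56

By inclusion–exclusion (exactly-one form):
P(exactly one) = 0.49 + 0.39 + 0.48 − 2·0.12 − 2·0.19 − 2·0.15 + 3·0.04 = 0.56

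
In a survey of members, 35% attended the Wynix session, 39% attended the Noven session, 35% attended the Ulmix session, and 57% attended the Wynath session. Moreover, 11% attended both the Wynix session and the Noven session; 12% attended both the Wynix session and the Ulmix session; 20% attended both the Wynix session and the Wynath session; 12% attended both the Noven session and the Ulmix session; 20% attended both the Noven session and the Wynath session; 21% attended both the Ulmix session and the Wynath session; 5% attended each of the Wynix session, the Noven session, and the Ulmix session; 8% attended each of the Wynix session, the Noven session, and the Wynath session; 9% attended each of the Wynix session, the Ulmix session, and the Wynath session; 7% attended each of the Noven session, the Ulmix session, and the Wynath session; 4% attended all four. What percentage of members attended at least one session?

95%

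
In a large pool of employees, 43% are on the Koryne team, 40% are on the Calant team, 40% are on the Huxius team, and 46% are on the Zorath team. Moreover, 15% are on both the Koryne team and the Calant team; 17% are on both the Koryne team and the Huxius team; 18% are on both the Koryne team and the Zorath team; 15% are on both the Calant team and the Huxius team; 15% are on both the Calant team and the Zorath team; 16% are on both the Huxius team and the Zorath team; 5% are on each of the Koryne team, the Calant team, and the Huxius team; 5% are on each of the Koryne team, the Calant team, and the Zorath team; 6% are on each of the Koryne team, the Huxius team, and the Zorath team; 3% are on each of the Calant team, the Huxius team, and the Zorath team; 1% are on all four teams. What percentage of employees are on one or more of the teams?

By inclusion–exclusion:
P(union) = 43 + 40 + 40 + 46 − 15 − 17 − 18 − 15 − 15 − 16 + 5 + 5 + 6 + 3 − 1 = 91%

91%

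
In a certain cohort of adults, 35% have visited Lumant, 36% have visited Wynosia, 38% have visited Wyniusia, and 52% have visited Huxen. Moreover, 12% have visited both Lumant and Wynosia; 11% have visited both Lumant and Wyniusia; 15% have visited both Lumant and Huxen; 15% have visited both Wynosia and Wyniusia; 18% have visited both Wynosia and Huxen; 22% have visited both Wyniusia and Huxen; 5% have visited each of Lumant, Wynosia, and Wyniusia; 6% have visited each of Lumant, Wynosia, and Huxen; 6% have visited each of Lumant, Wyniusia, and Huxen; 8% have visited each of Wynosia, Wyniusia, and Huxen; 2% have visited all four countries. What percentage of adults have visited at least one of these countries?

91%

By inclusion-exclusion,
P(at least one) = 35 + 36 + 38 + 52 − 12 − 11 − 15 − 15 − 18 − 22 + 5 + 6 + 6 + 8 − 2 = 91%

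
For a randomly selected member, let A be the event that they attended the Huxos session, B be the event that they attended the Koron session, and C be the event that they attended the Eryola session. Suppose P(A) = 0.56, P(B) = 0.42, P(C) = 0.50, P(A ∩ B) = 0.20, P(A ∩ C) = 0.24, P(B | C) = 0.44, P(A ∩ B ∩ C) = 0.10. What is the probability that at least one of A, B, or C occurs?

P(B ∩ C) = P(C)·P(B|C) = 0.50 × 0.44 = 0.22
P(A ∪ B ∪ C) = 0.56 + 0.42 + 0.50 − 0.20 − 0.24 − 0.22 + 0.10 = 0.92

0.92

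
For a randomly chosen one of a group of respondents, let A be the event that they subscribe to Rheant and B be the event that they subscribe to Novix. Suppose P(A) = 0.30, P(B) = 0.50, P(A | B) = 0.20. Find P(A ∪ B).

P(A ∩ B) = P(B)·P(A|B) = 0.50 × 0.20 = 0.10
P(A ∪ B) = 0.30 + 0.50 − 0.10 = 0.70

0.70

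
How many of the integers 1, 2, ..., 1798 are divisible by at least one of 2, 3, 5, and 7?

1387

⌊1798/2⌋ + ⌊1798/3⌋ + ⌊1798/5⌋ + ⌊1798/7⌋ − ⌊1798/6⌋ − ⌊1798/10⌋ − ⌊1798/14⌋ − ⌊1798/15⌋ − ⌊1798/21⌋ − ⌊1798/35⌋ + ⌊1798/30⌋ + ⌊1798/42⌋ + ⌊1798/70⌋ + ⌊1798/105⌋ − ⌊1798/210⌋ = 899 + 599 + 359 + 256 − 299 − 179 − 128 − 119 − 85 − 51 + 59 + 42 + 25 + 17 − 8 = 1387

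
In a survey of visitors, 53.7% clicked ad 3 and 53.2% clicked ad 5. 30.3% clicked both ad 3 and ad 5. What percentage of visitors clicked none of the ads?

23.4%

Using inclusion–exclusion:
P(union) = 53.7 + 53.2 − 30.3 = 76.6%
P(none) = 100% − 76.6% = 23.4%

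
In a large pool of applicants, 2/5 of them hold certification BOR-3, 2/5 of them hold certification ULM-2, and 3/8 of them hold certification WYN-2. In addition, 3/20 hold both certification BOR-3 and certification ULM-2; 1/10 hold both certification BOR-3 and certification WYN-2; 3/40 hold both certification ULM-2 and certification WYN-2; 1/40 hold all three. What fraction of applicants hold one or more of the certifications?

7/8

Using inclusion–exclusion:
P(≥1) = 2/5 + 2/5 + 3/8 − 3/20 − 1/10 − 3/40 + 1/40 = 7/8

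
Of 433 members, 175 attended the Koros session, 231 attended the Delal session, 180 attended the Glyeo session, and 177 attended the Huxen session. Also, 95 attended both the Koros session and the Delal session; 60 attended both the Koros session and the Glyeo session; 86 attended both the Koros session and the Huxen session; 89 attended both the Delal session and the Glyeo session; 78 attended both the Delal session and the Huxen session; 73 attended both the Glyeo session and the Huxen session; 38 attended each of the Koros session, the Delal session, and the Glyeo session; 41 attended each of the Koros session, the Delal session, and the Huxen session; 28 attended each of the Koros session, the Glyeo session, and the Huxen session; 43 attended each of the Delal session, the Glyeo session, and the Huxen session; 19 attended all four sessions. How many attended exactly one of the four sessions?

175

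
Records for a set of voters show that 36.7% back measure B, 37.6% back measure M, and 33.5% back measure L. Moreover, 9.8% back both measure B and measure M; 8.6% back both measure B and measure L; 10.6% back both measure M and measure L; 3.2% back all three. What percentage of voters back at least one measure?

82.0%

P(≥1) = 36.7 + 37.6 + 33.5 − 9.8 − 8.6 − 10.6 + 3.2 = 82.0%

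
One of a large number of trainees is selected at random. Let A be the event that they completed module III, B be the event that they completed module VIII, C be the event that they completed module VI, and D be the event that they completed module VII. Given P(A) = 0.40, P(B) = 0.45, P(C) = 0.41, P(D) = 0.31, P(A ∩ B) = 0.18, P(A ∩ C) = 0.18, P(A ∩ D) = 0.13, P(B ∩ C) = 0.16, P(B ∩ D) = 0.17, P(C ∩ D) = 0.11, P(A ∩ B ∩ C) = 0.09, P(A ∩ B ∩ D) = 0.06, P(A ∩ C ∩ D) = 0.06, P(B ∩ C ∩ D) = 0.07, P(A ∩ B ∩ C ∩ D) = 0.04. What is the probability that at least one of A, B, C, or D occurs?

P(A ∪ B ∪ C ∪ D) = 0.40 + 0.45 + 0.41 + 0.31 − 0.18 − 0.18 − 0.13 − 0.16 − 0.17 − 0.11 + 0.09 + 0.06 + 0.06 + 0.07 − 0.04 = 0.88

0.88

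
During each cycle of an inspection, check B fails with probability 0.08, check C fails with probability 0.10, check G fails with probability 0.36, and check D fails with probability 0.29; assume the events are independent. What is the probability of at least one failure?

P(none) = (1 − 0.08) × (1 − 0.10) × (1 − 0.36) × (1 − 0.29) = 0.92 × 0.90 × 0.64 × 0.71 = 0.3762432
P(at least one) = 1 − 0.3762432 = 0.6237568

0.6237568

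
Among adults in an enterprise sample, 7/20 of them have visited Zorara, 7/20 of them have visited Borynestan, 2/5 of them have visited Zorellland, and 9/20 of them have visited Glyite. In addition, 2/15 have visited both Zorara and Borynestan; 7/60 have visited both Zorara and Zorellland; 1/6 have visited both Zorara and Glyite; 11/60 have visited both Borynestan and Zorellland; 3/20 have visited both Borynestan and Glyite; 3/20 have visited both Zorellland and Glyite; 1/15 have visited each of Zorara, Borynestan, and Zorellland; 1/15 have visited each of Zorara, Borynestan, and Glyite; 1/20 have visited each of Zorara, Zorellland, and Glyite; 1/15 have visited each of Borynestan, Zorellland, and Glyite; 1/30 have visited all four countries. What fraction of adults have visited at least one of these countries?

By inclusion–exclusion:
P(at least one) = 7/20 + 7/20 + 2/5 + 9/20 − 2/15 − 7/60 − 1/6 − 11/60 − 3/20 − 3/20 + 1/15 + 1/15 + 1/20 + 1/15 − 1/30 = 13/15

13/15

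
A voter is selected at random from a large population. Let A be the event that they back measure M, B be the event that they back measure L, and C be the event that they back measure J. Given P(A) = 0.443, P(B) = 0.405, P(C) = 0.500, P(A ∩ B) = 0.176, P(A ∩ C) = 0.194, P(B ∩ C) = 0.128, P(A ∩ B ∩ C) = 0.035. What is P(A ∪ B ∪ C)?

Using inclusion–exclusion:
P(A ∪ B ∪ C) = 0.443 + 0.405 + 0.500 − 0.176 − 0.194 − 0.128 + 0.035 = 0.885

0.885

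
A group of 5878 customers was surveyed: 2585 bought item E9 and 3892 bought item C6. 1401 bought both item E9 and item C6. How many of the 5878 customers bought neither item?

|union| = 2585 + 3892 − 1401 = 5076
None: 5878 − 5076 = 802

802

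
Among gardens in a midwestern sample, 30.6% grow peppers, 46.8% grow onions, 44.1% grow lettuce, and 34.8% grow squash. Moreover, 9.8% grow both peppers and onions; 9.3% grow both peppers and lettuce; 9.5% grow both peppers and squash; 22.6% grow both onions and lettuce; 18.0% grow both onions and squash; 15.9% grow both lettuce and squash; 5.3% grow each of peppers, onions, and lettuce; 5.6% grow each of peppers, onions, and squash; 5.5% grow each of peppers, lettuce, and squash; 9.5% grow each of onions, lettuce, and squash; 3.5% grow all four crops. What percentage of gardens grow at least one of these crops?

93.6%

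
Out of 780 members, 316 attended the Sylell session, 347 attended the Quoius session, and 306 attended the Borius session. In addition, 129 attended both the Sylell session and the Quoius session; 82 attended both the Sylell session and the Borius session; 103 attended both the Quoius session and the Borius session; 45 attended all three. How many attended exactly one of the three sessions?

476

|exactly one| = 316 + 347 + 306 − 2·129 − 2·82 − 2·103 + 3·45 = 476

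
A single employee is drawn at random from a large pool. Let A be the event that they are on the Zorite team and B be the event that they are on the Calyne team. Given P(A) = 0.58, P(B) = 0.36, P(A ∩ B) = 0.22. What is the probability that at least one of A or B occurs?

0.72

By inclusion-exclusion,
P(A ∪ B) = 0.58 + 0.36 − 0.22 = 0.72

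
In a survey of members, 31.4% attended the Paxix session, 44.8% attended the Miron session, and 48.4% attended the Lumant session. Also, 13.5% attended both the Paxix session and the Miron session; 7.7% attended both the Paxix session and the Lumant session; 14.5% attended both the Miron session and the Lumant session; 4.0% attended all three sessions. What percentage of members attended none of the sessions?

7.1%

Inclusion–exclusion gives
P(at least one) = 31.4 + 44.8 + 48.4 − 13.5 − 7.7 − 14.5 + 4.0 = 92.9%
P(none) = 100% − 92.9% = 7.1%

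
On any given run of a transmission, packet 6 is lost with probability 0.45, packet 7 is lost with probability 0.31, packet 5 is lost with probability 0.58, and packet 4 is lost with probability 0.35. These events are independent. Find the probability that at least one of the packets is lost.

0.8963965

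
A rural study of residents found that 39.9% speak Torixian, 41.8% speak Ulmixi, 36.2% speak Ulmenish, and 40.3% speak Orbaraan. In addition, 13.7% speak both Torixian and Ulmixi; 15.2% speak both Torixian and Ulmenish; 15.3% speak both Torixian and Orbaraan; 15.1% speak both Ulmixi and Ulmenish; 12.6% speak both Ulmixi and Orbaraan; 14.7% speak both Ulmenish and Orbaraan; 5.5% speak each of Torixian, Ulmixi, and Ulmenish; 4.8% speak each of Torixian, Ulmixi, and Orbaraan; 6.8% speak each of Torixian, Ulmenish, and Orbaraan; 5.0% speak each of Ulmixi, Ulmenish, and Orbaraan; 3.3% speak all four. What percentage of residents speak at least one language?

Apply inclusion-exclusion:
P(at least one) = 39.9 + 41.8 + 36.2 + 40.3 − 13.7 − 15.2 − 15.3 − 15.1 − 12.6 − 14.7 + 5.5 + 4.8 + 6.8 + 5.0 − 3.3 = 90.4%

90.4%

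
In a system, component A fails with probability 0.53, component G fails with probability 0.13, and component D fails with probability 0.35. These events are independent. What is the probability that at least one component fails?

P(none) = (1 − 0.53) × (1 − 0.13) × (1 − 0.35) = 0.47 × 0.87 × 0.65 = 0.265785
P(at least one) = 1 − 0.265785 = 0.734215

0.734215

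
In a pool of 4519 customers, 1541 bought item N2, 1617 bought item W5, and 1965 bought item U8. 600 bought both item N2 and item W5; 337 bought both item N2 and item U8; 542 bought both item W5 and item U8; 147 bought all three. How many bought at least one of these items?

Using inclusion–exclusion:
|at least one| = 1541 + 1617 + 1965 − 600 − 337 − 542 + 147 = 3791

3791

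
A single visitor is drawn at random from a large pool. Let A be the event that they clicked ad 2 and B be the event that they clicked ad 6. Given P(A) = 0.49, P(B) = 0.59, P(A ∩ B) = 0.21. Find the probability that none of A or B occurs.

By inclusion-exclusion,
P(A ∪ B) = 0.49 + 0.59 − 0.21 = 0.87
P(none) = 1 − 0.87 = 0.13

0.13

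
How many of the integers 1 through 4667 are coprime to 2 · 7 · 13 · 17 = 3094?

⌊4667/2⌋ + ⌊4667/7⌋ + ⌊4667/13⌋ + ⌊4667/17⌋ − ⌊4667/14⌋ − ⌊4667/26⌋ − ⌊4667/34⌋ − ⌊4667/91⌋ − ⌊4667/119⌋ − ⌊4667/221⌋ + ⌊4667/182⌋ + ⌊4667/238⌋ + ⌊4667/442⌋ + ⌊4667/1547⌋ − ⌊4667/3094⌋ = 2333 + 666 + 359 + 274 − 333 − 179 − 137 − 51 − 39 − 21 + 25 + 19 + 10 + 3 − 1 = 2928
4667 − 2928 = 1739

1739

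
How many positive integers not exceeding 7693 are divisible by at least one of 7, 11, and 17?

2051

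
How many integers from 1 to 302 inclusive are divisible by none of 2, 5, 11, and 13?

101

Using inclusion–exclusion:
floor(302/2) + floor(302/5) + floor(302/11) + floor(302/13) − floor(302/10) − floor(302/22) − floor(302/26) − floor(302/55) − floor(302/65) − floor(302/143) + floor(302/110) + floor(302/130) + floor(302/286) + floor(302/715) − floor(302/1430) = 151 + 60 + 27 + 23 − 30 − 13 − 11 − 5 − 4 − 2 + 2 + 2 + 1 + 0 − 0 = 201
302 − 201 = 101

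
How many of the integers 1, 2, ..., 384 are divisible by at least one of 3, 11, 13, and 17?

Apply inclusion-exclusion:
floor(384/3) + floor(384/11) + floor(384/13) + floor(384/17) − floor(384/33) − floor(384/39) − floor(384/51) − floor(384/143) − floor(384/187) − floor(384/221) + floor(384/429) + floor(384/561) + floor(384/663) + floor(384/2431) − floor(384/7293) = 128 + 34 + 29 + 22 − 11 − 9 − 7 − 2 − 2 − 1 + 0 + 0 + 0 + 0 − 0 = 181

181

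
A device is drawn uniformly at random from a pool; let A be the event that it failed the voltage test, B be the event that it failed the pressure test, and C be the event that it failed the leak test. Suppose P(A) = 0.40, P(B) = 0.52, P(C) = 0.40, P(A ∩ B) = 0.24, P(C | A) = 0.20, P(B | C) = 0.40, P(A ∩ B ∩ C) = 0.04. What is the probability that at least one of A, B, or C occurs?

P(A ∩ C) = P(A)·P(C|A) = 0.40 × 0.20 = 0.08
P(B ∩ C) = P(C)·P(B|C) = 0.40 × 0.40 = 0.16
Inclusion–exclusion gives
P(A ∪ B ∪ C) = 0.40 + 0.52 + 0.40 − 0.24 − 0.08 − 0.16 + 0.04 = 0.88

0.88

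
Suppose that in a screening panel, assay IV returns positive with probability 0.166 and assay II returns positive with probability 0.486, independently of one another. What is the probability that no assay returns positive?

0.428676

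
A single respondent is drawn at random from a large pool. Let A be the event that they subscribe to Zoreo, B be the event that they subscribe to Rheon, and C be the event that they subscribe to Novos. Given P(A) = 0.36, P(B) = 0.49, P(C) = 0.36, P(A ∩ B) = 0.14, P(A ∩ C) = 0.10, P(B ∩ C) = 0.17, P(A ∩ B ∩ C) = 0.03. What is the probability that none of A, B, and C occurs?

0.17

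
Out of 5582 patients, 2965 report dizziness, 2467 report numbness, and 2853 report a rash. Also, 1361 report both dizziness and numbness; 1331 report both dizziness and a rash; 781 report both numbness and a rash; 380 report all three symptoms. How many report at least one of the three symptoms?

|union| = 2965 + 2467 + 2853 − 1361 − 1331 − 781 + 380 = 5192

5192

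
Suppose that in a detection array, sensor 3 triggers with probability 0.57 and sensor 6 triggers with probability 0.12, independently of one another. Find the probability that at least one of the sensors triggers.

0.6216

P(none) = (1 − 0.57) × (1 − 0.12) = 0.43 × 0.88 = 0.3784
P(at least one) = 1 − 0.3784 = 0.6216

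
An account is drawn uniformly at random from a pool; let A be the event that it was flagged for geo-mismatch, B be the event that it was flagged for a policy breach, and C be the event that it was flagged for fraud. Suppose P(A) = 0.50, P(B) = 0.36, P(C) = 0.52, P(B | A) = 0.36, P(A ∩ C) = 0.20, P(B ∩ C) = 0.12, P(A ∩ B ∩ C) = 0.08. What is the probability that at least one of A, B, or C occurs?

0.96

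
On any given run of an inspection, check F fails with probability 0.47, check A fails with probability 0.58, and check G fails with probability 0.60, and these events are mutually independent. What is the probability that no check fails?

P(none) = (1 − 0.47) × (1 − 0.58) × (1 − 0.60) = 0.53 × 0.42 × 0.40 = 0.08904

0.08904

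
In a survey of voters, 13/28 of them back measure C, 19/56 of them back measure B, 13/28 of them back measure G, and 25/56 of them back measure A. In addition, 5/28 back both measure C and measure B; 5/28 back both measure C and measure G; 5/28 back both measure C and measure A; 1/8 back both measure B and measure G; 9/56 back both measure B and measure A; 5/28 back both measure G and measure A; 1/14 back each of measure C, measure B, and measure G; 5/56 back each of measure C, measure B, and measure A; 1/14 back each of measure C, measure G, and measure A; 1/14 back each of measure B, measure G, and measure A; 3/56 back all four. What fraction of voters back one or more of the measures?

P(at least one) = 13/28 + 19/56 + 13/28 + 25/56 − 5/28 − 5/28 − 5/28 − 1/8 − 9/56 − 5/28 + 1/14 + 5/56 + 1/14 + 1/14 − 3/56 = 27/28

27/28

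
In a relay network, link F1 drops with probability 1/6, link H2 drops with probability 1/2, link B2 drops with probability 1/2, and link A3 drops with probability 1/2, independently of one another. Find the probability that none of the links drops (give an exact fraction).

P(none) = (1 − 1/6) × (1 − 1/2) × (1 − 1/2) × (1 − 1/2) = 5/6 × 1/2 × 1/2 × 1/2 = 5/48

5/48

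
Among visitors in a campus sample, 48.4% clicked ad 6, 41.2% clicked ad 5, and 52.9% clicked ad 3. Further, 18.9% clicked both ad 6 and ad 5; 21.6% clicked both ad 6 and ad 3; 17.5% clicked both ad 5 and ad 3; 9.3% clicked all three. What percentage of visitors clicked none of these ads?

6.2%

P(at least one) = 48.4 + 41.2 + 52.9 − 18.9 − 21.6 − 17.5 + 9.3 = 93.8%
P(none) = 100% − 93.8% = 6.2%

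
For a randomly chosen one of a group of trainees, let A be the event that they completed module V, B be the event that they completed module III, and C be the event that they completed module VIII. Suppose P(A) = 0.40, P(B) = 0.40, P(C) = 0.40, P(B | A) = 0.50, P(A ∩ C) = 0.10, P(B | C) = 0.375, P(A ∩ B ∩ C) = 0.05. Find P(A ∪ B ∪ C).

0.80

P(A ∩ B) = P(A)·P(B|A) = 0.40 × 0.50 = 0.20
P(B ∩ C) = P(C)·P(B|C) = 0.40 × 0.375 = 0.15
P(A ∪ B ∪ C) = 0.40 + 0.40 + 0.40 − 0.20 − 0.10 − 0.15 + 0.05 = 0.80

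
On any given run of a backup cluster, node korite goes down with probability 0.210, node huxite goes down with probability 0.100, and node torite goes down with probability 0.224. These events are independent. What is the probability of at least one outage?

Independence gives P(none) = ∏(1 − pᵢ).
P(none) = (1 − 0.210) × (1 − 0.100) × (1 − 0.224) = 0.790 × 0.900 × 0.776 = 0.551736
P(at least one) = 1 − 0.551736 = 0.448264

0.448264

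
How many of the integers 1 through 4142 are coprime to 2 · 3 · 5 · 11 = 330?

1005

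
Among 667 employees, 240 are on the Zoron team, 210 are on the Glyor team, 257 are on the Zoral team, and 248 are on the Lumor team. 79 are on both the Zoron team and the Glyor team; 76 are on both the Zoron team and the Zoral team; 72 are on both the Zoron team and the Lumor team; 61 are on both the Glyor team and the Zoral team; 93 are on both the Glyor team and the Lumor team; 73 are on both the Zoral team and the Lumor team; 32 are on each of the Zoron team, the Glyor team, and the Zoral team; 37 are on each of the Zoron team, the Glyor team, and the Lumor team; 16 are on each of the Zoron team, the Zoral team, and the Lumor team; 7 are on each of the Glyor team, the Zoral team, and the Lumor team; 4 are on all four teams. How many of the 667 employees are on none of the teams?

78

Using inclusion–exclusion:
|union| = 240 + 210 + 257 + 248 − 79 − 76 − 72 − 61 − 93 − 73 + 32 + 37 + 16 + 7 − 4 = 589
None: 667 − 589 = 78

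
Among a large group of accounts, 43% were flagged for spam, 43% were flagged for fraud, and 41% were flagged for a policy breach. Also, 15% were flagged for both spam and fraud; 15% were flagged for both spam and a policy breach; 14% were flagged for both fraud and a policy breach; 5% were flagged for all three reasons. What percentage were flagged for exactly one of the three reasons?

P(exactly one) = 43 + 43 + 41 − 2·15 − 2·15 − 2·14 + 3·5 = 54%

54%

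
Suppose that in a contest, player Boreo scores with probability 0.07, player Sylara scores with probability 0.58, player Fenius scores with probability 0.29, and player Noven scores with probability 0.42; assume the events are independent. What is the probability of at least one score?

0.83915092

P(none) = (1 − 0.07) × (1 − 0.58) × (1 − 0.29) × (1 − 0.42) = 0.93 × 0.42 × 0.71 × 0.58 = 0.16084908
P(at least one) = 1 − 0.16084908 = 0.83915092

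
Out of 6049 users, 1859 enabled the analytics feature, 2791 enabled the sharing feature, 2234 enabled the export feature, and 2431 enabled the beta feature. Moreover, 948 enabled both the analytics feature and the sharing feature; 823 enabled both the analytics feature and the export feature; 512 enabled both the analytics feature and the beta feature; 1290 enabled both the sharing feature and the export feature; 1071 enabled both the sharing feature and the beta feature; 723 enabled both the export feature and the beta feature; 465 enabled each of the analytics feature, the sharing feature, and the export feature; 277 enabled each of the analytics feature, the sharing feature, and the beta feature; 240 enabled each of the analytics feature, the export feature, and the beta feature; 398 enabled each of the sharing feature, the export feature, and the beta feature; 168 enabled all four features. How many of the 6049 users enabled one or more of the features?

5160

By inclusion–exclusion:
|at least one| = 1859 + 2791 + 2234 + 2431 − 948 − 823 − 512 − 1290 − 1071 − 723 + 465 + 277 + 240 + 398 − 168 = 5160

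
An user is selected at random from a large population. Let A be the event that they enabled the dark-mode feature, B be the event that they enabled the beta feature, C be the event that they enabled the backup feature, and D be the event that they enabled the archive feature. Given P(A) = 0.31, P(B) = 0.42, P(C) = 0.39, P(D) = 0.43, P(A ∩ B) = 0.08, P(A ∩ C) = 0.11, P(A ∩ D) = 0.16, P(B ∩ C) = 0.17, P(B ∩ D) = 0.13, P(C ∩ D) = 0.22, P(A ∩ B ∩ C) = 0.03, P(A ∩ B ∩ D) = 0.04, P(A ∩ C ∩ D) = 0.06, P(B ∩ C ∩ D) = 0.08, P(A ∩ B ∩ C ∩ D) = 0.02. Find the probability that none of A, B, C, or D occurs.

0.13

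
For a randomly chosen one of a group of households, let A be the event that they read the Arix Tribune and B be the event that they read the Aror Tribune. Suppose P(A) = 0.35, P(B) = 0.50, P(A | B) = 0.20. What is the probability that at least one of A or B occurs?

P(A ∩ B) = P(B)·P(A|B) = 0.50 × 0.20 = 0.10
Using inclusion–exclusion:
P(A ∪ B) = 0.35 + 0.50 − 0.10 = 0.75

0.75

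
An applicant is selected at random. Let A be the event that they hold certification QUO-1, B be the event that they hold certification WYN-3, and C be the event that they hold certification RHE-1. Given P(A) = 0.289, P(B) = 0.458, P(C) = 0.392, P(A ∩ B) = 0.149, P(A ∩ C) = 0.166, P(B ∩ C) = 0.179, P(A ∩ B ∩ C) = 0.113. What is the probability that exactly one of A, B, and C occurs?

Using the inclusion–exclusion count for exactly one event:
P(exactly one) = 0.289 + 0.458 + 0.392 − 2·0.149 − 2·0.166 − 2·0.179 + 3·0.113 = 0.490

0.490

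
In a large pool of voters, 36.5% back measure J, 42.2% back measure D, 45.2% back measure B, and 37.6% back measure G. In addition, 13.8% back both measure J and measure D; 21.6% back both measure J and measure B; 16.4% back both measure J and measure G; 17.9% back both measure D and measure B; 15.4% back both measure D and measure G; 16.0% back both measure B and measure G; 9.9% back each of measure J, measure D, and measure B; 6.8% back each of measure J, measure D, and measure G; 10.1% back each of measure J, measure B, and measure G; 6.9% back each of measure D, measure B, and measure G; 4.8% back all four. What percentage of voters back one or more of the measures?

89.3%

By inclusion-exclusion,
P(≥1) = 36.5 + 42.2 + 45.2 + 37.6 − 13.8 − 21.6 − 16.4 − 17.9 − 15.4 − 16.0 + 9.9 + 6.8 + 10.1 + 6.9 − 4.8 = 89.3%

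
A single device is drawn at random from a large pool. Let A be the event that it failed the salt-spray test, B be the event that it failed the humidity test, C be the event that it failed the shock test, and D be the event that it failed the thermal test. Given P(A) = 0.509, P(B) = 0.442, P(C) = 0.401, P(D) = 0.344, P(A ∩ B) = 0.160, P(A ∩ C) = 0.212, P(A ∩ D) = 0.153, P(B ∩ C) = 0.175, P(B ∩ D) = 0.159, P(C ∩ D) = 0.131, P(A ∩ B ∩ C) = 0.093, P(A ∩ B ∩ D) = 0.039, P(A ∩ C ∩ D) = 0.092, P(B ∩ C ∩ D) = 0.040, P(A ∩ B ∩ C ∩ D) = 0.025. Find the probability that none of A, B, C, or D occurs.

0.055

P(A ∪ B ∪ C ∪ D) = 0.509 + 0.442 + 0.401 + 0.344 − 0.160 − 0.212 − 0.153 − 0.175 − 0.159 − 0.131 + 0.093 + 0.039 + 0.092 + 0.040 − 0.025 = 0.945
P(none) = 1 − 0.945 = 0.055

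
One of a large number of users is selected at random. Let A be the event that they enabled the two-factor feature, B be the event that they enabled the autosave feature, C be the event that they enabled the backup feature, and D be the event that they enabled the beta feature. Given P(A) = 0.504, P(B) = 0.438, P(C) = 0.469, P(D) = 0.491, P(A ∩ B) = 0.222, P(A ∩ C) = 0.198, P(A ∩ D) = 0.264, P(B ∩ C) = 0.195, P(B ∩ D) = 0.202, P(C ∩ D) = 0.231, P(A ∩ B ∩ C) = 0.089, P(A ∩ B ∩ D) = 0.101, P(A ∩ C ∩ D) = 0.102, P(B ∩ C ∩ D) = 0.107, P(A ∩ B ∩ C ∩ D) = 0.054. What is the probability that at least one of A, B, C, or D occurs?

0.935

By inclusion-exclusion,
P(A ∪ B ∪ C ∪ D) = 0.504 + 0.438 + 0.469 + 0.491 − 0.222 − 0.198 − 0.264 − 0.195 − 0.202 − 0.231 + 0.089 + 0.101 + 0.102 + 0.107 − 0.054 = 0.935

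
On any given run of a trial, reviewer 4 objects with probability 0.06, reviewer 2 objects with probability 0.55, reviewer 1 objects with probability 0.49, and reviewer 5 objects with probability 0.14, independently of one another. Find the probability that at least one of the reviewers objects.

0.8144722

P(none) = (1 − 0.06) × (1 − 0.55) × (1 − 0.49) × (1 − 0.14) = 0.94 × 0.45 × 0.51 × 0.86 = 0.1855278
P(at least one) = 1 − 0.1855278 = 0.8144722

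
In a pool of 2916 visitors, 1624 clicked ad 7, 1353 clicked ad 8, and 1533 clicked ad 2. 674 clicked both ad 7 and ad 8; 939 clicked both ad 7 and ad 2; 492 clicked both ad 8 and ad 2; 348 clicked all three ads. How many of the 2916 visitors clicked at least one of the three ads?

2753

Using inclusion–exclusion:
N(≥1) = 1624 + 1353 + 1533 − 674 − 939 − 492 + 348 = 2753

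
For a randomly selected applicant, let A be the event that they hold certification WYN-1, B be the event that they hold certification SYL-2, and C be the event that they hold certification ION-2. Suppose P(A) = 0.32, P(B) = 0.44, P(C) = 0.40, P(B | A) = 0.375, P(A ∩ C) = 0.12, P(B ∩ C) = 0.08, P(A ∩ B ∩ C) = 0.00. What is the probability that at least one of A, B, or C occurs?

0.84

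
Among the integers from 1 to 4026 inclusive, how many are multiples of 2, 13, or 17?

floor(4026/2) + floor(4026/13) + floor(4026/17) − floor(4026/26) − floor(4026/34) − floor(4026/221) + floor(4026/442) = 2013 + 309 + 236 − 154 − 118 − 18 + 9 = 2277

2277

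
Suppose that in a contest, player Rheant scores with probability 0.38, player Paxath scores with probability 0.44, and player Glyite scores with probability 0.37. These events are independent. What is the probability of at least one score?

0.781264

P(none) = (1 − 0.38) × (1 − 0.44) × (1 − 0.37) = 0.62 × 0.56 × 0.63 = 0.218736
P(at least one) = 1 − 0.218736 = 0.781264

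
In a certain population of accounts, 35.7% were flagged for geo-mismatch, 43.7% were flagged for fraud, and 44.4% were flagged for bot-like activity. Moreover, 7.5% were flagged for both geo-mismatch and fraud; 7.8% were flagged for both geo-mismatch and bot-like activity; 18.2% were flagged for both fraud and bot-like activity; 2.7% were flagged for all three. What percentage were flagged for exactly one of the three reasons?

64.9%

Using the inclusion–exclusion count for exactly one event:
P(exactly one) = 35.7 + 43.7 + 44.4 − 2·7.5 − 2·7.8 − 2·18.2 + 3·2.7 = 64.9%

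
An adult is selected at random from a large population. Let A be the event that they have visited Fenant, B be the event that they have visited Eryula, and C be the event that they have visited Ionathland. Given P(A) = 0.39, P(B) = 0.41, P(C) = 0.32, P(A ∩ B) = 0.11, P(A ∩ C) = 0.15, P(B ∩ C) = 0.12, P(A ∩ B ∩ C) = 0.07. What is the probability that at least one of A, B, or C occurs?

0.81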